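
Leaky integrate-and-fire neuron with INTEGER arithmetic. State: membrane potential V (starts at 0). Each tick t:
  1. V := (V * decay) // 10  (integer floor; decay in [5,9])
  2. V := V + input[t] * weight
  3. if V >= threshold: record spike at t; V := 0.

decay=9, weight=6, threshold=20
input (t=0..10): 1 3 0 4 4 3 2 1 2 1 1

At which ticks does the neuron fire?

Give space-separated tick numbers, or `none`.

t=0: input=1 -> V=6
t=1: input=3 -> V=0 FIRE
t=2: input=0 -> V=0
t=3: input=4 -> V=0 FIRE
t=4: input=4 -> V=0 FIRE
t=5: input=3 -> V=18
t=6: input=2 -> V=0 FIRE
t=7: input=1 -> V=6
t=8: input=2 -> V=17
t=9: input=1 -> V=0 FIRE
t=10: input=1 -> V=6

Answer: 1 3 4 6 9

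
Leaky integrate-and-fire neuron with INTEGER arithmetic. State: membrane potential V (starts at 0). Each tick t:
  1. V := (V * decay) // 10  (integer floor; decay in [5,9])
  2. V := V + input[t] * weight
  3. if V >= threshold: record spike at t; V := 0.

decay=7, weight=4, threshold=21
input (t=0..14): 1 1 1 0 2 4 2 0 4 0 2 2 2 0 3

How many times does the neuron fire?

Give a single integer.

t=0: input=1 -> V=4
t=1: input=1 -> V=6
t=2: input=1 -> V=8
t=3: input=0 -> V=5
t=4: input=2 -> V=11
t=5: input=4 -> V=0 FIRE
t=6: input=2 -> V=8
t=7: input=0 -> V=5
t=8: input=4 -> V=19
t=9: input=0 -> V=13
t=10: input=2 -> V=17
t=11: input=2 -> V=19
t=12: input=2 -> V=0 FIRE
t=13: input=0 -> V=0
t=14: input=3 -> V=12

Answer: 2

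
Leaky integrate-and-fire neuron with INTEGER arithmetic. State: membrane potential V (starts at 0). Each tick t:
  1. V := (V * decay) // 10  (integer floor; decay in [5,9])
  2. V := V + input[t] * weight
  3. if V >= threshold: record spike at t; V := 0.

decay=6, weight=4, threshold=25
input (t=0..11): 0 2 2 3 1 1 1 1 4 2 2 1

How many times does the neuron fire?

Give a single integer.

Answer: 0

Derivation:
t=0: input=0 -> V=0
t=1: input=2 -> V=8
t=2: input=2 -> V=12
t=3: input=3 -> V=19
t=4: input=1 -> V=15
t=5: input=1 -> V=13
t=6: input=1 -> V=11
t=7: input=1 -> V=10
t=8: input=4 -> V=22
t=9: input=2 -> V=21
t=10: input=2 -> V=20
t=11: input=1 -> V=16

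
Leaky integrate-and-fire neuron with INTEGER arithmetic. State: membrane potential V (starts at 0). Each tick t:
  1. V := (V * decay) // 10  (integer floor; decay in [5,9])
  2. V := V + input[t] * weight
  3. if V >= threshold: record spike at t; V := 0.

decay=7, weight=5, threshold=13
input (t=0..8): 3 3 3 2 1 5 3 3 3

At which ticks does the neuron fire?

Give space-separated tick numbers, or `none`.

Answer: 0 1 2 5 6 7 8

Derivation:
t=0: input=3 -> V=0 FIRE
t=1: input=3 -> V=0 FIRE
t=2: input=3 -> V=0 FIRE
t=3: input=2 -> V=10
t=4: input=1 -> V=12
t=5: input=5 -> V=0 FIRE
t=6: input=3 -> V=0 FIRE
t=7: input=3 -> V=0 FIRE
t=8: input=3 -> V=0 FIRE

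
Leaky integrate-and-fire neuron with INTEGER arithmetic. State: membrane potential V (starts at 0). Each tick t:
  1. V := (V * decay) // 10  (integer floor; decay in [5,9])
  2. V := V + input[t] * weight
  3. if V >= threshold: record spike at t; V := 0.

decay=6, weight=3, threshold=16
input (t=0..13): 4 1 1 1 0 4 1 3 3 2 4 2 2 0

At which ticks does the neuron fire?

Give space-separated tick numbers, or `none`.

t=0: input=4 -> V=12
t=1: input=1 -> V=10
t=2: input=1 -> V=9
t=3: input=1 -> V=8
t=4: input=0 -> V=4
t=5: input=4 -> V=14
t=6: input=1 -> V=11
t=7: input=3 -> V=15
t=8: input=3 -> V=0 FIRE
t=9: input=2 -> V=6
t=10: input=4 -> V=15
t=11: input=2 -> V=15
t=12: input=2 -> V=15
t=13: input=0 -> V=9

Answer: 8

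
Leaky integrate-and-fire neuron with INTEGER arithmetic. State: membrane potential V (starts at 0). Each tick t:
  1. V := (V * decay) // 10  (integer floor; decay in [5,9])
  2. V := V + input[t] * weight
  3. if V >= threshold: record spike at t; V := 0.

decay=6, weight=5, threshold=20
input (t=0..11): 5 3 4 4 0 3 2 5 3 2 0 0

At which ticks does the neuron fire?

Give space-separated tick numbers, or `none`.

t=0: input=5 -> V=0 FIRE
t=1: input=3 -> V=15
t=2: input=4 -> V=0 FIRE
t=3: input=4 -> V=0 FIRE
t=4: input=0 -> V=0
t=5: input=3 -> V=15
t=6: input=2 -> V=19
t=7: input=5 -> V=0 FIRE
t=8: input=3 -> V=15
t=9: input=2 -> V=19
t=10: input=0 -> V=11
t=11: input=0 -> V=6

Answer: 0 2 3 7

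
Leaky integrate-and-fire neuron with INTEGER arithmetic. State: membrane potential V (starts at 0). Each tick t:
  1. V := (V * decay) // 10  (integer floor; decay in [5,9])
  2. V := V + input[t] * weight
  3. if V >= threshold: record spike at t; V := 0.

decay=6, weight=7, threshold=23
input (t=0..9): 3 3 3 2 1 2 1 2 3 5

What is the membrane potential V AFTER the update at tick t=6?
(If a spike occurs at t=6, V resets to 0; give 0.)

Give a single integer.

Answer: 17

Derivation:
t=0: input=3 -> V=21
t=1: input=3 -> V=0 FIRE
t=2: input=3 -> V=21
t=3: input=2 -> V=0 FIRE
t=4: input=1 -> V=7
t=5: input=2 -> V=18
t=6: input=1 -> V=17
t=7: input=2 -> V=0 FIRE
t=8: input=3 -> V=21
t=9: input=5 -> V=0 FIRE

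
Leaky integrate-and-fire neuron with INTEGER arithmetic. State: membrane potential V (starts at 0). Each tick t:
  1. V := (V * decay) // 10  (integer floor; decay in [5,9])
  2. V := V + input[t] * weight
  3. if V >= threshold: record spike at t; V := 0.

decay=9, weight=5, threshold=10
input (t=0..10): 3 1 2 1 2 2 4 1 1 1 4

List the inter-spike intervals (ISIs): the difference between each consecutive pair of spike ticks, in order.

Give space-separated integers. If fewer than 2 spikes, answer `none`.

Answer: 2 2 1 1 3 1

Derivation:
t=0: input=3 -> V=0 FIRE
t=1: input=1 -> V=5
t=2: input=2 -> V=0 FIRE
t=3: input=1 -> V=5
t=4: input=2 -> V=0 FIRE
t=5: input=2 -> V=0 FIRE
t=6: input=4 -> V=0 FIRE
t=7: input=1 -> V=5
t=8: input=1 -> V=9
t=9: input=1 -> V=0 FIRE
t=10: input=4 -> V=0 FIRE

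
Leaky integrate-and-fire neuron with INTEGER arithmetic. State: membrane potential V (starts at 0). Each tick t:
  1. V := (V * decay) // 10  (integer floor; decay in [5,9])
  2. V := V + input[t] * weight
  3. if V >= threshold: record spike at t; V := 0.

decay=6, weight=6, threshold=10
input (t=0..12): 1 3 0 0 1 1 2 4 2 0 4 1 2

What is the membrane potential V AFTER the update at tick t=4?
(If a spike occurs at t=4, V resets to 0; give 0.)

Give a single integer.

Answer: 6

Derivation:
t=0: input=1 -> V=6
t=1: input=3 -> V=0 FIRE
t=2: input=0 -> V=0
t=3: input=0 -> V=0
t=4: input=1 -> V=6
t=5: input=1 -> V=9
t=6: input=2 -> V=0 FIRE
t=7: input=4 -> V=0 FIRE
t=8: input=2 -> V=0 FIRE
t=9: input=0 -> V=0
t=10: input=4 -> V=0 FIRE
t=11: input=1 -> V=6
t=12: input=2 -> V=0 FIRE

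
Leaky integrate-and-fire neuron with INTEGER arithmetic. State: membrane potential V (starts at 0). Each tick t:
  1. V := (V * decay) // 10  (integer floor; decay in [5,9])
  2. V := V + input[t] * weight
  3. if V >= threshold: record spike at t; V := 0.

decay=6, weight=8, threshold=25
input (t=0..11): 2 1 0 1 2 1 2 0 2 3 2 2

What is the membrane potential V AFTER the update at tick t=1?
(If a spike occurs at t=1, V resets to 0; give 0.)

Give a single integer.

Answer: 17

Derivation:
t=0: input=2 -> V=16
t=1: input=1 -> V=17
t=2: input=0 -> V=10
t=3: input=1 -> V=14
t=4: input=2 -> V=24
t=5: input=1 -> V=22
t=6: input=2 -> V=0 FIRE
t=7: input=0 -> V=0
t=8: input=2 -> V=16
t=9: input=3 -> V=0 FIRE
t=10: input=2 -> V=16
t=11: input=2 -> V=0 FIRE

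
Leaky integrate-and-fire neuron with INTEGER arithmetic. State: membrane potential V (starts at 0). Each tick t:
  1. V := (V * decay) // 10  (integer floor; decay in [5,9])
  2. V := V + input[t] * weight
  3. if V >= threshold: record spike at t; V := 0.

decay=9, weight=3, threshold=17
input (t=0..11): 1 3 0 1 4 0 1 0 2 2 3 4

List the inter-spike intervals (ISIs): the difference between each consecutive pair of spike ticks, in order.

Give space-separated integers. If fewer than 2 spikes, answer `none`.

t=0: input=1 -> V=3
t=1: input=3 -> V=11
t=2: input=0 -> V=9
t=3: input=1 -> V=11
t=4: input=4 -> V=0 FIRE
t=5: input=0 -> V=0
t=6: input=1 -> V=3
t=7: input=0 -> V=2
t=8: input=2 -> V=7
t=9: input=2 -> V=12
t=10: input=3 -> V=0 FIRE
t=11: input=4 -> V=12

Answer: 6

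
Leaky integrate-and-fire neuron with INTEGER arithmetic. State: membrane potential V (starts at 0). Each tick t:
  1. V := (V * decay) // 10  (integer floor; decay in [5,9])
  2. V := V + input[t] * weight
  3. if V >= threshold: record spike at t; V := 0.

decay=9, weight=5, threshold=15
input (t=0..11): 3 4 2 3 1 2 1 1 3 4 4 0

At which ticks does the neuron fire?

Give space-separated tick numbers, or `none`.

Answer: 0 1 3 6 8 9 10

Derivation:
t=0: input=3 -> V=0 FIRE
t=1: input=4 -> V=0 FIRE
t=2: input=2 -> V=10
t=3: input=3 -> V=0 FIRE
t=4: input=1 -> V=5
t=5: input=2 -> V=14
t=6: input=1 -> V=0 FIRE
t=7: input=1 -> V=5
t=8: input=3 -> V=0 FIRE
t=9: input=4 -> V=0 FIRE
t=10: input=4 -> V=0 FIRE
t=11: input=0 -> V=0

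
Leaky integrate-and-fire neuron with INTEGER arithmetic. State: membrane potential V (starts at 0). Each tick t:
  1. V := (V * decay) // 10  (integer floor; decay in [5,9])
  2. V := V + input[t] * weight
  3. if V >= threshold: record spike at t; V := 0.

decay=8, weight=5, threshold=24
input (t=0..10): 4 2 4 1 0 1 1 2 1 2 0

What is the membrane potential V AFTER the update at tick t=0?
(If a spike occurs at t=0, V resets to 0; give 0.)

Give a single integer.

Answer: 20

Derivation:
t=0: input=4 -> V=20
t=1: input=2 -> V=0 FIRE
t=2: input=4 -> V=20
t=3: input=1 -> V=21
t=4: input=0 -> V=16
t=5: input=1 -> V=17
t=6: input=1 -> V=18
t=7: input=2 -> V=0 FIRE
t=8: input=1 -> V=5
t=9: input=2 -> V=14
t=10: input=0 -> V=11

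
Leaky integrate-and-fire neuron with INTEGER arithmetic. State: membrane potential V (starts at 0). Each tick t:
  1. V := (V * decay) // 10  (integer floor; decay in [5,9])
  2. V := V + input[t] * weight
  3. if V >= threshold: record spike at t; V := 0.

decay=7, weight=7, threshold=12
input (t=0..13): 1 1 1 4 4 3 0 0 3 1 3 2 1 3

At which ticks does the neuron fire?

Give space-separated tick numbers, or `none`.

Answer: 2 3 4 5 8 10 11 13

Derivation:
t=0: input=1 -> V=7
t=1: input=1 -> V=11
t=2: input=1 -> V=0 FIRE
t=3: input=4 -> V=0 FIRE
t=4: input=4 -> V=0 FIRE
t=5: input=3 -> V=0 FIRE
t=6: input=0 -> V=0
t=7: input=0 -> V=0
t=8: input=3 -> V=0 FIRE
t=9: input=1 -> V=7
t=10: input=3 -> V=0 FIRE
t=11: input=2 -> V=0 FIRE
t=12: input=1 -> V=7
t=13: input=3 -> V=0 FIRE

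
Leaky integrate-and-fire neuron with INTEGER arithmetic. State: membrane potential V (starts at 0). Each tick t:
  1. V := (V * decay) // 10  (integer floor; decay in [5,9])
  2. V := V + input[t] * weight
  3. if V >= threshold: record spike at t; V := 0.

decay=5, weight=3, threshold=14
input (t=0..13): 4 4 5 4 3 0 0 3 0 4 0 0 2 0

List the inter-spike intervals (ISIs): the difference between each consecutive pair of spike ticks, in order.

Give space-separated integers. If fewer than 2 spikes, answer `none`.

Answer: 1 2 5

Derivation:
t=0: input=4 -> V=12
t=1: input=4 -> V=0 FIRE
t=2: input=5 -> V=0 FIRE
t=3: input=4 -> V=12
t=4: input=3 -> V=0 FIRE
t=5: input=0 -> V=0
t=6: input=0 -> V=0
t=7: input=3 -> V=9
t=8: input=0 -> V=4
t=9: input=4 -> V=0 FIRE
t=10: input=0 -> V=0
t=11: input=0 -> V=0
t=12: input=2 -> V=6
t=13: input=0 -> V=3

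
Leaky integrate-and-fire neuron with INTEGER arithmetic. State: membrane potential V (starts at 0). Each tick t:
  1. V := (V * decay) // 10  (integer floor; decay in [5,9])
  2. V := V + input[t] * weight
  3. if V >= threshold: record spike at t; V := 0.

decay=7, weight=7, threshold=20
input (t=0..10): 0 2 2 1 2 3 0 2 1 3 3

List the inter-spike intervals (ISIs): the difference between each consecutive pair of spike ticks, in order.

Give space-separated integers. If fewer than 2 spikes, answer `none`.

t=0: input=0 -> V=0
t=1: input=2 -> V=14
t=2: input=2 -> V=0 FIRE
t=3: input=1 -> V=7
t=4: input=2 -> V=18
t=5: input=3 -> V=0 FIRE
t=6: input=0 -> V=0
t=7: input=2 -> V=14
t=8: input=1 -> V=16
t=9: input=3 -> V=0 FIRE
t=10: input=3 -> V=0 FIRE

Answer: 3 4 1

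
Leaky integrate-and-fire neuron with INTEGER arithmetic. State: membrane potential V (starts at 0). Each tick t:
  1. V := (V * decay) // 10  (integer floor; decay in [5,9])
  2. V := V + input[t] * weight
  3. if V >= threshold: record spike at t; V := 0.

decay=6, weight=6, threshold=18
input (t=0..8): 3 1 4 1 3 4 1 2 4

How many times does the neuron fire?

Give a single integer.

Answer: 5

Derivation:
t=0: input=3 -> V=0 FIRE
t=1: input=1 -> V=6
t=2: input=4 -> V=0 FIRE
t=3: input=1 -> V=6
t=4: input=3 -> V=0 FIRE
t=5: input=4 -> V=0 FIRE
t=6: input=1 -> V=6
t=7: input=2 -> V=15
t=8: input=4 -> V=0 FIRE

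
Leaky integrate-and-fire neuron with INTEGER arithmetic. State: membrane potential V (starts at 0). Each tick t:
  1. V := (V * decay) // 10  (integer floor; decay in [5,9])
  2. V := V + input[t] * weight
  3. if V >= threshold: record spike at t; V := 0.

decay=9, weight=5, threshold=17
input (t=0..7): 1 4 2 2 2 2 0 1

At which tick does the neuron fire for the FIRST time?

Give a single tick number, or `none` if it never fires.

Answer: 1

Derivation:
t=0: input=1 -> V=5
t=1: input=4 -> V=0 FIRE
t=2: input=2 -> V=10
t=3: input=2 -> V=0 FIRE
t=4: input=2 -> V=10
t=5: input=2 -> V=0 FIRE
t=6: input=0 -> V=0
t=7: input=1 -> V=5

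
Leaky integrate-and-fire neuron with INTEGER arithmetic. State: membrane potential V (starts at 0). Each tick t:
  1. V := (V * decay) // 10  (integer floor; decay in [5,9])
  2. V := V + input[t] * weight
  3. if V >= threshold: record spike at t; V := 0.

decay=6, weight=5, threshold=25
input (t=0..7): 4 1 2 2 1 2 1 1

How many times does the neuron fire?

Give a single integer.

t=0: input=4 -> V=20
t=1: input=1 -> V=17
t=2: input=2 -> V=20
t=3: input=2 -> V=22
t=4: input=1 -> V=18
t=5: input=2 -> V=20
t=6: input=1 -> V=17
t=7: input=1 -> V=15

Answer: 0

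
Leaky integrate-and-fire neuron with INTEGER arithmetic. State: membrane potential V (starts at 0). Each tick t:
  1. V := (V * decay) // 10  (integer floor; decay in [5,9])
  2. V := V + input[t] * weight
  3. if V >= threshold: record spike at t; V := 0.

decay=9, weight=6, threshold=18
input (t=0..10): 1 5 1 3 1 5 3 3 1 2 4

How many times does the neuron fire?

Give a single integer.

t=0: input=1 -> V=6
t=1: input=5 -> V=0 FIRE
t=2: input=1 -> V=6
t=3: input=3 -> V=0 FIRE
t=4: input=1 -> V=6
t=5: input=5 -> V=0 FIRE
t=6: input=3 -> V=0 FIRE
t=7: input=3 -> V=0 FIRE
t=8: input=1 -> V=6
t=9: input=2 -> V=17
t=10: input=4 -> V=0 FIRE

Answer: 6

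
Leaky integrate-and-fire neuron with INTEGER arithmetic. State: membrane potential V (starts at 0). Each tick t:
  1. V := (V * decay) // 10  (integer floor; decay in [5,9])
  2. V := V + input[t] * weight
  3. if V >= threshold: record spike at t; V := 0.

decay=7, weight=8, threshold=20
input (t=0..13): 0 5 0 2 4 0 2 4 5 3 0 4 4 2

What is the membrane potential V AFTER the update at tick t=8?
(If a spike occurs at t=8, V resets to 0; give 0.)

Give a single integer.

Answer: 0

Derivation:
t=0: input=0 -> V=0
t=1: input=5 -> V=0 FIRE
t=2: input=0 -> V=0
t=3: input=2 -> V=16
t=4: input=4 -> V=0 FIRE
t=5: input=0 -> V=0
t=6: input=2 -> V=16
t=7: input=4 -> V=0 FIRE
t=8: input=5 -> V=0 FIRE
t=9: input=3 -> V=0 FIRE
t=10: input=0 -> V=0
t=11: input=4 -> V=0 FIRE
t=12: input=4 -> V=0 FIRE
t=13: input=2 -> V=16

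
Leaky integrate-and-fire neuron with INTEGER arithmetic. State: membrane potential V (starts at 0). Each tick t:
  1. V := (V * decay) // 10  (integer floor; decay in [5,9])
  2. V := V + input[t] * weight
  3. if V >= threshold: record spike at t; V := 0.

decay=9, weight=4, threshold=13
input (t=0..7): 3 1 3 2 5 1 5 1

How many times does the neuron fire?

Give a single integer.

Answer: 4

Derivation:
t=0: input=3 -> V=12
t=1: input=1 -> V=0 FIRE
t=2: input=3 -> V=12
t=3: input=2 -> V=0 FIRE
t=4: input=5 -> V=0 FIRE
t=5: input=1 -> V=4
t=6: input=5 -> V=0 FIRE
t=7: input=1 -> V=4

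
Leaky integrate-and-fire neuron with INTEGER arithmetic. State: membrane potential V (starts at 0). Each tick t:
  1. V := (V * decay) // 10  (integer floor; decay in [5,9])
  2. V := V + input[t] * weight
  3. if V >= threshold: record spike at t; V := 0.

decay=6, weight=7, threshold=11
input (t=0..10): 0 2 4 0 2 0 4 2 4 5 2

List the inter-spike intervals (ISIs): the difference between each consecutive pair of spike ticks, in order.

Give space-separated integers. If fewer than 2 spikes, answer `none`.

Answer: 1 2 2 1 1 1 1

Derivation:
t=0: input=0 -> V=0
t=1: input=2 -> V=0 FIRE
t=2: input=4 -> V=0 FIRE
t=3: input=0 -> V=0
t=4: input=2 -> V=0 FIRE
t=5: input=0 -> V=0
t=6: input=4 -> V=0 FIRE
t=7: input=2 -> V=0 FIRE
t=8: input=4 -> V=0 FIRE
t=9: input=5 -> V=0 FIRE
t=10: input=2 -> V=0 FIRE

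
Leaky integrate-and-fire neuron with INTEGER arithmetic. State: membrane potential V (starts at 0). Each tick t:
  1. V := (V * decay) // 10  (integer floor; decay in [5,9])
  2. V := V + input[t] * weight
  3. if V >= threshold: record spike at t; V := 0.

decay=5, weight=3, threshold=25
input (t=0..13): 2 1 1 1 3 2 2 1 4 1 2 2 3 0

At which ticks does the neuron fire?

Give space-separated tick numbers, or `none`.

Answer: none

Derivation:
t=0: input=2 -> V=6
t=1: input=1 -> V=6
t=2: input=1 -> V=6
t=3: input=1 -> V=6
t=4: input=3 -> V=12
t=5: input=2 -> V=12
t=6: input=2 -> V=12
t=7: input=1 -> V=9
t=8: input=4 -> V=16
t=9: input=1 -> V=11
t=10: input=2 -> V=11
t=11: input=2 -> V=11
t=12: input=3 -> V=14
t=13: input=0 -> V=7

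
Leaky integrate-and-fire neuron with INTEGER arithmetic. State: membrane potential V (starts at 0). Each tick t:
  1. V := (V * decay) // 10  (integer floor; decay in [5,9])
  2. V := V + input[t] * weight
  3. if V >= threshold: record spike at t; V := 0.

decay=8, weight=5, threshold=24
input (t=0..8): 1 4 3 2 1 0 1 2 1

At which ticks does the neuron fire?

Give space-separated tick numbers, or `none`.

Answer: 1 7

Derivation:
t=0: input=1 -> V=5
t=1: input=4 -> V=0 FIRE
t=2: input=3 -> V=15
t=3: input=2 -> V=22
t=4: input=1 -> V=22
t=5: input=0 -> V=17
t=6: input=1 -> V=18
t=7: input=2 -> V=0 FIRE
t=8: input=1 -> V=5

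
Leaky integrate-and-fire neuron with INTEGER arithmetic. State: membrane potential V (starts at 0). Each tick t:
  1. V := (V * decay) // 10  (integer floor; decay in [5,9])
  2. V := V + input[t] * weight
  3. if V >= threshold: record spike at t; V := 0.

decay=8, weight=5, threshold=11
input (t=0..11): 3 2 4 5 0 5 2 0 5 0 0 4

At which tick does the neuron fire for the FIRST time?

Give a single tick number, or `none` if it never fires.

t=0: input=3 -> V=0 FIRE
t=1: input=2 -> V=10
t=2: input=4 -> V=0 FIRE
t=3: input=5 -> V=0 FIRE
t=4: input=0 -> V=0
t=5: input=5 -> V=0 FIRE
t=6: input=2 -> V=10
t=7: input=0 -> V=8
t=8: input=5 -> V=0 FIRE
t=9: input=0 -> V=0
t=10: input=0 -> V=0
t=11: input=4 -> V=0 FIRE

Answer: 0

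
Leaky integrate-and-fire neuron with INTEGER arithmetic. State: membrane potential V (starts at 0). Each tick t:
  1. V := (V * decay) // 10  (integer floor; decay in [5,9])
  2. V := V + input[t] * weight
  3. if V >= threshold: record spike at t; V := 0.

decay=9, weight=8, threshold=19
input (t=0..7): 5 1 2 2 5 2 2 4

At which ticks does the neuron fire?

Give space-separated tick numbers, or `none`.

Answer: 0 2 4 6 7

Derivation:
t=0: input=5 -> V=0 FIRE
t=1: input=1 -> V=8
t=2: input=2 -> V=0 FIRE
t=3: input=2 -> V=16
t=4: input=5 -> V=0 FIRE
t=5: input=2 -> V=16
t=6: input=2 -> V=0 FIRE
t=7: input=4 -> V=0 FIRE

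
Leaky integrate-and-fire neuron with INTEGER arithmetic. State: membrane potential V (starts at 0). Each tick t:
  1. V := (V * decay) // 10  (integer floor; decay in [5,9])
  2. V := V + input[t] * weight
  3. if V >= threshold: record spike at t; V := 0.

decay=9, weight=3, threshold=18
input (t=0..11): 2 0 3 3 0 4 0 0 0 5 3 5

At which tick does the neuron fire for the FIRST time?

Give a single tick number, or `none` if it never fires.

Answer: 3

Derivation:
t=0: input=2 -> V=6
t=1: input=0 -> V=5
t=2: input=3 -> V=13
t=3: input=3 -> V=0 FIRE
t=4: input=0 -> V=0
t=5: input=4 -> V=12
t=6: input=0 -> V=10
t=7: input=0 -> V=9
t=8: input=0 -> V=8
t=9: input=5 -> V=0 FIRE
t=10: input=3 -> V=9
t=11: input=5 -> V=0 FIRE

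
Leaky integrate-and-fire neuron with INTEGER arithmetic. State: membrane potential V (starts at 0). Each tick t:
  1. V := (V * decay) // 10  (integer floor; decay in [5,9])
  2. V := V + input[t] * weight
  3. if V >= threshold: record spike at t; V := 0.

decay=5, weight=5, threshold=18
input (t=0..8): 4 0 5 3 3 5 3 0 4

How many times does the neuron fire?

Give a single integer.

Answer: 5

Derivation:
t=0: input=4 -> V=0 FIRE
t=1: input=0 -> V=0
t=2: input=5 -> V=0 FIRE
t=3: input=3 -> V=15
t=4: input=3 -> V=0 FIRE
t=5: input=5 -> V=0 FIRE
t=6: input=3 -> V=15
t=7: input=0 -> V=7
t=8: input=4 -> V=0 FIRE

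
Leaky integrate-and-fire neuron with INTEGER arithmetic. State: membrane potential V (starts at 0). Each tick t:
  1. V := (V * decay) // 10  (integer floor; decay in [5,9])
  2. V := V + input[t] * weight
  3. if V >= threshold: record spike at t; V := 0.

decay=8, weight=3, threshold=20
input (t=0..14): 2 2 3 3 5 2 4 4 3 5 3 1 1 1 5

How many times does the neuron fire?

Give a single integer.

Answer: 4

Derivation:
t=0: input=2 -> V=6
t=1: input=2 -> V=10
t=2: input=3 -> V=17
t=3: input=3 -> V=0 FIRE
t=4: input=5 -> V=15
t=5: input=2 -> V=18
t=6: input=4 -> V=0 FIRE
t=7: input=4 -> V=12
t=8: input=3 -> V=18
t=9: input=5 -> V=0 FIRE
t=10: input=3 -> V=9
t=11: input=1 -> V=10
t=12: input=1 -> V=11
t=13: input=1 -> V=11
t=14: input=5 -> V=0 FIRE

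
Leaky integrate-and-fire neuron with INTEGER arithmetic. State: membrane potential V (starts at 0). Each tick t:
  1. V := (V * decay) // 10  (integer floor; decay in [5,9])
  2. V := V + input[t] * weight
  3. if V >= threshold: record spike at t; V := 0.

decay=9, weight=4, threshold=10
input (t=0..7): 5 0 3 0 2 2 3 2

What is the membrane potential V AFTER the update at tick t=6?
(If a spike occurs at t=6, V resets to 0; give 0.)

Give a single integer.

Answer: 0

Derivation:
t=0: input=5 -> V=0 FIRE
t=1: input=0 -> V=0
t=2: input=3 -> V=0 FIRE
t=3: input=0 -> V=0
t=4: input=2 -> V=8
t=5: input=2 -> V=0 FIRE
t=6: input=3 -> V=0 FIRE
t=7: input=2 -> V=8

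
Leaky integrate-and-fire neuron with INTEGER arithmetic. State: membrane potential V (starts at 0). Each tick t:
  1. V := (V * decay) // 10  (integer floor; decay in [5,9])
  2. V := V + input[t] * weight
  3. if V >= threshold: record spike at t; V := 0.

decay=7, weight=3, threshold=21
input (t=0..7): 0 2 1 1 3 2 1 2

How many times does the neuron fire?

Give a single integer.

t=0: input=0 -> V=0
t=1: input=2 -> V=6
t=2: input=1 -> V=7
t=3: input=1 -> V=7
t=4: input=3 -> V=13
t=5: input=2 -> V=15
t=6: input=1 -> V=13
t=7: input=2 -> V=15

Answer: 0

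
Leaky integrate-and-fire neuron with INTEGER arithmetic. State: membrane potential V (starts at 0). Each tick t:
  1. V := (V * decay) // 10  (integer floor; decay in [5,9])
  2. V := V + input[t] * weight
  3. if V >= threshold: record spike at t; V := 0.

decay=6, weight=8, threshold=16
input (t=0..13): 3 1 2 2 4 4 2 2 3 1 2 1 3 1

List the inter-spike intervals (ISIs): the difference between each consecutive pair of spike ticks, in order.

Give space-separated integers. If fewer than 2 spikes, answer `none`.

t=0: input=3 -> V=0 FIRE
t=1: input=1 -> V=8
t=2: input=2 -> V=0 FIRE
t=3: input=2 -> V=0 FIRE
t=4: input=4 -> V=0 FIRE
t=5: input=4 -> V=0 FIRE
t=6: input=2 -> V=0 FIRE
t=7: input=2 -> V=0 FIRE
t=8: input=3 -> V=0 FIRE
t=9: input=1 -> V=8
t=10: input=2 -> V=0 FIRE
t=11: input=1 -> V=8
t=12: input=3 -> V=0 FIRE
t=13: input=1 -> V=8

Answer: 2 1 1 1 1 1 1 2 2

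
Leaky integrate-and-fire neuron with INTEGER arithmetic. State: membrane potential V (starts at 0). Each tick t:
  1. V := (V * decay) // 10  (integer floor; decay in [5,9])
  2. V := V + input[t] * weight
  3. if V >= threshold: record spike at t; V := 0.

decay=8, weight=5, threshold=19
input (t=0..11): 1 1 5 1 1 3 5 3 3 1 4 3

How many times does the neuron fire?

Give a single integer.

t=0: input=1 -> V=5
t=1: input=1 -> V=9
t=2: input=5 -> V=0 FIRE
t=3: input=1 -> V=5
t=4: input=1 -> V=9
t=5: input=3 -> V=0 FIRE
t=6: input=5 -> V=0 FIRE
t=7: input=3 -> V=15
t=8: input=3 -> V=0 FIRE
t=9: input=1 -> V=5
t=10: input=4 -> V=0 FIRE
t=11: input=3 -> V=15

Answer: 5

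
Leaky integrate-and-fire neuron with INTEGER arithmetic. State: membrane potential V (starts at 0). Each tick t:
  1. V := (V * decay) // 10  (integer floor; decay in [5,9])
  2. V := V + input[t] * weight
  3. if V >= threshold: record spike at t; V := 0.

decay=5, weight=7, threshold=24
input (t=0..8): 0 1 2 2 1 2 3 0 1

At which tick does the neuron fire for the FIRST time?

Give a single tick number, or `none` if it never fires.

t=0: input=0 -> V=0
t=1: input=1 -> V=7
t=2: input=2 -> V=17
t=3: input=2 -> V=22
t=4: input=1 -> V=18
t=5: input=2 -> V=23
t=6: input=3 -> V=0 FIRE
t=7: input=0 -> V=0
t=8: input=1 -> V=7

Answer: 6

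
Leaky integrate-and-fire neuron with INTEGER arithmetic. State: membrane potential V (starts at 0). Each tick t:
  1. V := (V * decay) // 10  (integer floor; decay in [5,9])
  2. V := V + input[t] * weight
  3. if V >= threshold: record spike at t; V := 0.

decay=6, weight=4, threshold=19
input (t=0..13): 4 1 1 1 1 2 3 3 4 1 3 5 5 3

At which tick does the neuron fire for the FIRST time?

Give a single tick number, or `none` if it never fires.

Answer: 6

Derivation:
t=0: input=4 -> V=16
t=1: input=1 -> V=13
t=2: input=1 -> V=11
t=3: input=1 -> V=10
t=4: input=1 -> V=10
t=5: input=2 -> V=14
t=6: input=3 -> V=0 FIRE
t=7: input=3 -> V=12
t=8: input=4 -> V=0 FIRE
t=9: input=1 -> V=4
t=10: input=3 -> V=14
t=11: input=5 -> V=0 FIRE
t=12: input=5 -> V=0 FIRE
t=13: input=3 -> V=12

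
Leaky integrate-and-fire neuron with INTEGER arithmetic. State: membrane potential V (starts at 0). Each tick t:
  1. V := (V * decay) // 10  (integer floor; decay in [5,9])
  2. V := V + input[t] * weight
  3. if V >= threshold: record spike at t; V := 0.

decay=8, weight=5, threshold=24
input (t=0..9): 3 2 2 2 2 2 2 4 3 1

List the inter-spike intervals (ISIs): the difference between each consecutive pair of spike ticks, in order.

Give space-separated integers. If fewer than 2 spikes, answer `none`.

Answer: 3 2

Derivation:
t=0: input=3 -> V=15
t=1: input=2 -> V=22
t=2: input=2 -> V=0 FIRE
t=3: input=2 -> V=10
t=4: input=2 -> V=18
t=5: input=2 -> V=0 FIRE
t=6: input=2 -> V=10
t=7: input=4 -> V=0 FIRE
t=8: input=3 -> V=15
t=9: input=1 -> V=17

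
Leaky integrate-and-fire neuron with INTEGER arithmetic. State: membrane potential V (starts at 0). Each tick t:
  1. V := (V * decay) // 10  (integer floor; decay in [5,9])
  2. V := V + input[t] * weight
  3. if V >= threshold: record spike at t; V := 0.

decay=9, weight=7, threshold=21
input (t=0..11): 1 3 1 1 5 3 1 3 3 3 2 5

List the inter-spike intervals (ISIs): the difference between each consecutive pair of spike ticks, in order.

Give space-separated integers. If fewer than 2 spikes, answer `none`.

t=0: input=1 -> V=7
t=1: input=3 -> V=0 FIRE
t=2: input=1 -> V=7
t=3: input=1 -> V=13
t=4: input=5 -> V=0 FIRE
t=5: input=3 -> V=0 FIRE
t=6: input=1 -> V=7
t=7: input=3 -> V=0 FIRE
t=8: input=3 -> V=0 FIRE
t=9: input=3 -> V=0 FIRE
t=10: input=2 -> V=14
t=11: input=5 -> V=0 FIRE

Answer: 3 1 2 1 1 2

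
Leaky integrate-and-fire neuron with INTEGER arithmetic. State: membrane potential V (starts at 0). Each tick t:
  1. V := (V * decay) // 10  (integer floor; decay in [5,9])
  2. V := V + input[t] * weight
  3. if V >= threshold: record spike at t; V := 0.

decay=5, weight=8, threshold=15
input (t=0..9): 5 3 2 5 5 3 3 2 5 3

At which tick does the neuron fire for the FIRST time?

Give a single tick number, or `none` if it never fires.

Answer: 0

Derivation:
t=0: input=5 -> V=0 FIRE
t=1: input=3 -> V=0 FIRE
t=2: input=2 -> V=0 FIRE
t=3: input=5 -> V=0 FIRE
t=4: input=5 -> V=0 FIRE
t=5: input=3 -> V=0 FIRE
t=6: input=3 -> V=0 FIRE
t=7: input=2 -> V=0 FIRE
t=8: input=5 -> V=0 FIRE
t=9: input=3 -> V=0 FIRE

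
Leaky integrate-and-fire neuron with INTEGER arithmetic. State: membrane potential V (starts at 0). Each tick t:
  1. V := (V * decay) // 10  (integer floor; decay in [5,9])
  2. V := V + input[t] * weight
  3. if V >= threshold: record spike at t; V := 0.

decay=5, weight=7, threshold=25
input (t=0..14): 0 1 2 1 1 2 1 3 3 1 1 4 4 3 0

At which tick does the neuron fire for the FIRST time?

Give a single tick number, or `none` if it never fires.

Answer: 7

Derivation:
t=0: input=0 -> V=0
t=1: input=1 -> V=7
t=2: input=2 -> V=17
t=3: input=1 -> V=15
t=4: input=1 -> V=14
t=5: input=2 -> V=21
t=6: input=1 -> V=17
t=7: input=3 -> V=0 FIRE
t=8: input=3 -> V=21
t=9: input=1 -> V=17
t=10: input=1 -> V=15
t=11: input=4 -> V=0 FIRE
t=12: input=4 -> V=0 FIRE
t=13: input=3 -> V=21
t=14: input=0 -> V=10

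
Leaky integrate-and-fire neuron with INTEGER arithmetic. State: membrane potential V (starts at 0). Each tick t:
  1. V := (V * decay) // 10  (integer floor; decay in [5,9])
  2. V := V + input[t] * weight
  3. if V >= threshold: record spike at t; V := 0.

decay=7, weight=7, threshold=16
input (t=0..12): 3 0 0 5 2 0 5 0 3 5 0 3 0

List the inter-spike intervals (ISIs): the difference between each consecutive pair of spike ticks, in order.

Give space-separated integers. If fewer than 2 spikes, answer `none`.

Answer: 3 3 2 1 2

Derivation:
t=0: input=3 -> V=0 FIRE
t=1: input=0 -> V=0
t=2: input=0 -> V=0
t=3: input=5 -> V=0 FIRE
t=4: input=2 -> V=14
t=5: input=0 -> V=9
t=6: input=5 -> V=0 FIRE
t=7: input=0 -> V=0
t=8: input=3 -> V=0 FIRE
t=9: input=5 -> V=0 FIRE
t=10: input=0 -> V=0
t=11: input=3 -> V=0 FIRE
t=12: input=0 -> V=0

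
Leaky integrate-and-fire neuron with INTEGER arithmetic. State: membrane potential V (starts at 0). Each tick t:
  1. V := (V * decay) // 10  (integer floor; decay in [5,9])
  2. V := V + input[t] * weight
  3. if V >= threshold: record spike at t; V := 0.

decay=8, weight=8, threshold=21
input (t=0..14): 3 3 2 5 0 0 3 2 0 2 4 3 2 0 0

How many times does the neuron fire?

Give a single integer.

t=0: input=3 -> V=0 FIRE
t=1: input=3 -> V=0 FIRE
t=2: input=2 -> V=16
t=3: input=5 -> V=0 FIRE
t=4: input=0 -> V=0
t=5: input=0 -> V=0
t=6: input=3 -> V=0 FIRE
t=7: input=2 -> V=16
t=8: input=0 -> V=12
t=9: input=2 -> V=0 FIRE
t=10: input=4 -> V=0 FIRE
t=11: input=3 -> V=0 FIRE
t=12: input=2 -> V=16
t=13: input=0 -> V=12
t=14: input=0 -> V=9

Answer: 7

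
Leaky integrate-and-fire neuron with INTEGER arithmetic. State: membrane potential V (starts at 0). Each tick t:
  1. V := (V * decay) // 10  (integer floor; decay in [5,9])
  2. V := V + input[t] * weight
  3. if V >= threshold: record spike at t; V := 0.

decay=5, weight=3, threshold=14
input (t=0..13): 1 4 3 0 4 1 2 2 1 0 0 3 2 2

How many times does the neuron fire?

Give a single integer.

t=0: input=1 -> V=3
t=1: input=4 -> V=13
t=2: input=3 -> V=0 FIRE
t=3: input=0 -> V=0
t=4: input=4 -> V=12
t=5: input=1 -> V=9
t=6: input=2 -> V=10
t=7: input=2 -> V=11
t=8: input=1 -> V=8
t=9: input=0 -> V=4
t=10: input=0 -> V=2
t=11: input=3 -> V=10
t=12: input=2 -> V=11
t=13: input=2 -> V=11

Answer: 1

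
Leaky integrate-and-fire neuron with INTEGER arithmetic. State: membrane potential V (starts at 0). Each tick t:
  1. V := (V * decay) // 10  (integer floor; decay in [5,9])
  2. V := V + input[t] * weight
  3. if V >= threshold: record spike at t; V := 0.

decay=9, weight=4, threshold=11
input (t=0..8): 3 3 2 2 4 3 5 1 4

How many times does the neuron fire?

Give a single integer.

t=0: input=3 -> V=0 FIRE
t=1: input=3 -> V=0 FIRE
t=2: input=2 -> V=8
t=3: input=2 -> V=0 FIRE
t=4: input=4 -> V=0 FIRE
t=5: input=3 -> V=0 FIRE
t=6: input=5 -> V=0 FIRE
t=7: input=1 -> V=4
t=8: input=4 -> V=0 FIRE

Answer: 7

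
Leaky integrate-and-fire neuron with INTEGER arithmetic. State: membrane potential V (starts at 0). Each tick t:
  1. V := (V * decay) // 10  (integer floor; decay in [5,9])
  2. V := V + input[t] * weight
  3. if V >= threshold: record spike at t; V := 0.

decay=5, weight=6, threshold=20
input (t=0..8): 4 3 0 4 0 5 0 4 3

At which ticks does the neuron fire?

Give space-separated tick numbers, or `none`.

t=0: input=4 -> V=0 FIRE
t=1: input=3 -> V=18
t=2: input=0 -> V=9
t=3: input=4 -> V=0 FIRE
t=4: input=0 -> V=0
t=5: input=5 -> V=0 FIRE
t=6: input=0 -> V=0
t=7: input=4 -> V=0 FIRE
t=8: input=3 -> V=18

Answer: 0 3 5 7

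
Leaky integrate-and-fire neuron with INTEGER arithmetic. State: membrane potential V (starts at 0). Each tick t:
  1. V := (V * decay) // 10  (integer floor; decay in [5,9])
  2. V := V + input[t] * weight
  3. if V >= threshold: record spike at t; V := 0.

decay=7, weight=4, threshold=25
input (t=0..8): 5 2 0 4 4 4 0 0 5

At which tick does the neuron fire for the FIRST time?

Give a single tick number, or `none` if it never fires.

t=0: input=5 -> V=20
t=1: input=2 -> V=22
t=2: input=0 -> V=15
t=3: input=4 -> V=0 FIRE
t=4: input=4 -> V=16
t=5: input=4 -> V=0 FIRE
t=6: input=0 -> V=0
t=7: input=0 -> V=0
t=8: input=5 -> V=20

Answer: 3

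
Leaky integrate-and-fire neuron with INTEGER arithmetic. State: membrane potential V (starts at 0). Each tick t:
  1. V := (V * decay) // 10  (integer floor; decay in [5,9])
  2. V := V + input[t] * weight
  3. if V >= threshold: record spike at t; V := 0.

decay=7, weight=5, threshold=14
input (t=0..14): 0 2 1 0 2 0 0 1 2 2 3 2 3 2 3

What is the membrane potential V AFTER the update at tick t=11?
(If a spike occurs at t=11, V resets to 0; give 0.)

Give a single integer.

t=0: input=0 -> V=0
t=1: input=2 -> V=10
t=2: input=1 -> V=12
t=3: input=0 -> V=8
t=4: input=2 -> V=0 FIRE
t=5: input=0 -> V=0
t=6: input=0 -> V=0
t=7: input=1 -> V=5
t=8: input=2 -> V=13
t=9: input=2 -> V=0 FIRE
t=10: input=3 -> V=0 FIRE
t=11: input=2 -> V=10
t=12: input=3 -> V=0 FIRE
t=13: input=2 -> V=10
t=14: input=3 -> V=0 FIRE

Answer: 10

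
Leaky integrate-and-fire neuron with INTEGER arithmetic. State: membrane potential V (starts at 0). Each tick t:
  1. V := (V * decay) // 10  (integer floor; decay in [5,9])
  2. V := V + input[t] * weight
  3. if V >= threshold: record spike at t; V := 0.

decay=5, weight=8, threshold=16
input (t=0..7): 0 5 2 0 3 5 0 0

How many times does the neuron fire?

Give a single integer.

t=0: input=0 -> V=0
t=1: input=5 -> V=0 FIRE
t=2: input=2 -> V=0 FIRE
t=3: input=0 -> V=0
t=4: input=3 -> V=0 FIRE
t=5: input=5 -> V=0 FIRE
t=6: input=0 -> V=0
t=7: input=0 -> V=0

Answer: 4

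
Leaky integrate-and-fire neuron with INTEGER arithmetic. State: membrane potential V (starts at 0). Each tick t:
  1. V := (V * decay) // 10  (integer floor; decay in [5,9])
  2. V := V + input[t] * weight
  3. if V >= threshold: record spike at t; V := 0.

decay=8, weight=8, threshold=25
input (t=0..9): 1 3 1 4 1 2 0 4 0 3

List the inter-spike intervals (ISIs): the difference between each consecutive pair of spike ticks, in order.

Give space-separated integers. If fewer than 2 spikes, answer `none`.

t=0: input=1 -> V=8
t=1: input=3 -> V=0 FIRE
t=2: input=1 -> V=8
t=3: input=4 -> V=0 FIRE
t=4: input=1 -> V=8
t=5: input=2 -> V=22
t=6: input=0 -> V=17
t=7: input=4 -> V=0 FIRE
t=8: input=0 -> V=0
t=9: input=3 -> V=24

Answer: 2 4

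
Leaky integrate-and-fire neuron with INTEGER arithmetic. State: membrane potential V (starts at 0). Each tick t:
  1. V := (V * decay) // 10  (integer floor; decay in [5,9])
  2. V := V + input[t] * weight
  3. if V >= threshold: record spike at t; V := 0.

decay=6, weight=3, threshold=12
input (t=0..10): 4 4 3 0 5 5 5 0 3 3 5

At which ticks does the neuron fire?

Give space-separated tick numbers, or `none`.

t=0: input=4 -> V=0 FIRE
t=1: input=4 -> V=0 FIRE
t=2: input=3 -> V=9
t=3: input=0 -> V=5
t=4: input=5 -> V=0 FIRE
t=5: input=5 -> V=0 FIRE
t=6: input=5 -> V=0 FIRE
t=7: input=0 -> V=0
t=8: input=3 -> V=9
t=9: input=3 -> V=0 FIRE
t=10: input=5 -> V=0 FIRE

Answer: 0 1 4 5 6 9 10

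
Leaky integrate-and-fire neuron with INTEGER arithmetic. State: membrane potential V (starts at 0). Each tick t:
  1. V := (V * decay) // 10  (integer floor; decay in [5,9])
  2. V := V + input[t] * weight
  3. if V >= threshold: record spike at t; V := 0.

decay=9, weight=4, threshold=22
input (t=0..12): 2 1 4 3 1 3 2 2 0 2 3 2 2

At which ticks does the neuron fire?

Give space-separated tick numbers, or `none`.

t=0: input=2 -> V=8
t=1: input=1 -> V=11
t=2: input=4 -> V=0 FIRE
t=3: input=3 -> V=12
t=4: input=1 -> V=14
t=5: input=3 -> V=0 FIRE
t=6: input=2 -> V=8
t=7: input=2 -> V=15
t=8: input=0 -> V=13
t=9: input=2 -> V=19
t=10: input=3 -> V=0 FIRE
t=11: input=2 -> V=8
t=12: input=2 -> V=15

Answer: 2 5 10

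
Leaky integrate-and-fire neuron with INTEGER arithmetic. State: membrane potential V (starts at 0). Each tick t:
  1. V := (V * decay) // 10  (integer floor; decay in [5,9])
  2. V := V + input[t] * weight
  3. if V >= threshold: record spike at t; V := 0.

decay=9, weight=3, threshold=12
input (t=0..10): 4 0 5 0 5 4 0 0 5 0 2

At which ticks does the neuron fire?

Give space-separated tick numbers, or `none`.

Answer: 0 2 4 5 8

Derivation:
t=0: input=4 -> V=0 FIRE
t=1: input=0 -> V=0
t=2: input=5 -> V=0 FIRE
t=3: input=0 -> V=0
t=4: input=5 -> V=0 FIRE
t=5: input=4 -> V=0 FIRE
t=6: input=0 -> V=0
t=7: input=0 -> V=0
t=8: input=5 -> V=0 FIRE
t=9: input=0 -> V=0
t=10: input=2 -> V=6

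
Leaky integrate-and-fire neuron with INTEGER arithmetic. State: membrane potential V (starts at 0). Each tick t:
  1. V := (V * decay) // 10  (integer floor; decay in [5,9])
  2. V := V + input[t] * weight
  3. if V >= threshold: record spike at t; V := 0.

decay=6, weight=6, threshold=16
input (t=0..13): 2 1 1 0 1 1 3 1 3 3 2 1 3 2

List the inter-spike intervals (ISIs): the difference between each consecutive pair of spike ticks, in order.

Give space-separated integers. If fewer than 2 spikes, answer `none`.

Answer: 2 1 3

Derivation:
t=0: input=2 -> V=12
t=1: input=1 -> V=13
t=2: input=1 -> V=13
t=3: input=0 -> V=7
t=4: input=1 -> V=10
t=5: input=1 -> V=12
t=6: input=3 -> V=0 FIRE
t=7: input=1 -> V=6
t=8: input=3 -> V=0 FIRE
t=9: input=3 -> V=0 FIRE
t=10: input=2 -> V=12
t=11: input=1 -> V=13
t=12: input=3 -> V=0 FIRE
t=13: input=2 -> V=12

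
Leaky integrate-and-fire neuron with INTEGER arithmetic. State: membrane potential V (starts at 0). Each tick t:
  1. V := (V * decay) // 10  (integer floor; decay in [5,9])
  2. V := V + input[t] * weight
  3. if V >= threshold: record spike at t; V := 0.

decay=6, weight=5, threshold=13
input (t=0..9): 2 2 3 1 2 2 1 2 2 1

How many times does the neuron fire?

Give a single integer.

t=0: input=2 -> V=10
t=1: input=2 -> V=0 FIRE
t=2: input=3 -> V=0 FIRE
t=3: input=1 -> V=5
t=4: input=2 -> V=0 FIRE
t=5: input=2 -> V=10
t=6: input=1 -> V=11
t=7: input=2 -> V=0 FIRE
t=8: input=2 -> V=10
t=9: input=1 -> V=11

Answer: 4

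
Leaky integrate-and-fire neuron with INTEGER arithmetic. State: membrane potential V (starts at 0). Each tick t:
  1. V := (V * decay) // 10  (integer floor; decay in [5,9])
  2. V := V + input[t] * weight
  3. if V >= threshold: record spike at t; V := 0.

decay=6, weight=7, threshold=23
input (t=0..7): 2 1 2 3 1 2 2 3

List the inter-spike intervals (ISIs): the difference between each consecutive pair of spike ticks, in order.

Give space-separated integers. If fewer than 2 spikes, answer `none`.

Answer: 3 2

Derivation:
t=0: input=2 -> V=14
t=1: input=1 -> V=15
t=2: input=2 -> V=0 FIRE
t=3: input=3 -> V=21
t=4: input=1 -> V=19
t=5: input=2 -> V=0 FIRE
t=6: input=2 -> V=14
t=7: input=3 -> V=0 FIRE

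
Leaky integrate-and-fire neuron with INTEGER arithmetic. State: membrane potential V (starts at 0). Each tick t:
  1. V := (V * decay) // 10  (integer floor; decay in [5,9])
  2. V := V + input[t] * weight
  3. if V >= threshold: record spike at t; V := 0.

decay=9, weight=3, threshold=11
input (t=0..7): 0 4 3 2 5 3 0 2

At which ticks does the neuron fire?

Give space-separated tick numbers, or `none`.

Answer: 1 3 4 7

Derivation:
t=0: input=0 -> V=0
t=1: input=4 -> V=0 FIRE
t=2: input=3 -> V=9
t=3: input=2 -> V=0 FIRE
t=4: input=5 -> V=0 FIRE
t=5: input=3 -> V=9
t=6: input=0 -> V=8
t=7: input=2 -> V=0 FIRE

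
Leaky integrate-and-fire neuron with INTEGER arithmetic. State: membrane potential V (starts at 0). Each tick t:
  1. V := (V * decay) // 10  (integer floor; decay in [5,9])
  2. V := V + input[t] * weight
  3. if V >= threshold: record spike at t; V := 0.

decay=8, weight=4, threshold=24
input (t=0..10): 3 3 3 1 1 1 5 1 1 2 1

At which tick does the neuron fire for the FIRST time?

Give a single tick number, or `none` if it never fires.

Answer: 2

Derivation:
t=0: input=3 -> V=12
t=1: input=3 -> V=21
t=2: input=3 -> V=0 FIRE
t=3: input=1 -> V=4
t=4: input=1 -> V=7
t=5: input=1 -> V=9
t=6: input=5 -> V=0 FIRE
t=7: input=1 -> V=4
t=8: input=1 -> V=7
t=9: input=2 -> V=13
t=10: input=1 -> V=14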